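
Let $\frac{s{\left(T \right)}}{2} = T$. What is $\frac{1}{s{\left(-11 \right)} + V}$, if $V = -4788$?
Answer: $- \frac{1}{4810} \approx -0.0002079$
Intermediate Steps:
$s{\left(T \right)} = 2 T$
$\frac{1}{s{\left(-11 \right)} + V} = \frac{1}{2 \left(-11\right) - 4788} = \frac{1}{-22 - 4788} = \frac{1}{-4810} = - \frac{1}{4810}$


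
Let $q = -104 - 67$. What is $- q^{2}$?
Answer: $-29241$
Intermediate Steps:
$q = -171$ ($q = -104 - 67 = -171$)
$- q^{2} = - \left(-171\right)^{2} = \left(-1\right) 29241 = -29241$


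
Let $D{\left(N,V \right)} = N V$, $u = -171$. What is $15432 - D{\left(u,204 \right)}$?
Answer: $50316$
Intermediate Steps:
$15432 - D{\left(u,204 \right)} = 15432 - \left(-171\right) 204 = 15432 - -34884 = 15432 + 34884 = 50316$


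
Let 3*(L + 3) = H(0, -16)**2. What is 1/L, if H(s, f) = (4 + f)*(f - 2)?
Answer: 1/15549 ≈ 6.4313e-5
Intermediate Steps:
H(s, f) = (-2 + f)*(4 + f) (H(s, f) = (4 + f)*(-2 + f) = (-2 + f)*(4 + f))
L = 15549 (L = -3 + (-8 + (-16)**2 + 2*(-16))**2/3 = -3 + (-8 + 256 - 32)**2/3 = -3 + (1/3)*216**2 = -3 + (1/3)*46656 = -3 + 15552 = 15549)
1/L = 1/15549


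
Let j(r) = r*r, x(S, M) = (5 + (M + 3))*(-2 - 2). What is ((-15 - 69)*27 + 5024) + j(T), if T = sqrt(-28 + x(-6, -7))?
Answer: 2724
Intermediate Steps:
x(S, M) = -32 - 4*M (x(S, M) = (5 + (3 + M))*(-4) = (8 + M)*(-4) = -32 - 4*M)
T = 4*I*sqrt(2) (T = sqrt(-28 + (-32 - 4*(-7))) = sqrt(-28 + (-32 + 28)) = sqrt(-28 - 4) = sqrt(-32) = 4*I*sqrt(2) ≈ 5.6569*I)
j(r) = r**2
((-15 - 69)*27 + 5024) + j(T) = ((-15 - 69)*27 + 5024) + (4*I*sqrt(2))**2 = (-84*27 + 5024) - 32 = (-2268 + 5024) - 32 = 2756 - 32 = 2724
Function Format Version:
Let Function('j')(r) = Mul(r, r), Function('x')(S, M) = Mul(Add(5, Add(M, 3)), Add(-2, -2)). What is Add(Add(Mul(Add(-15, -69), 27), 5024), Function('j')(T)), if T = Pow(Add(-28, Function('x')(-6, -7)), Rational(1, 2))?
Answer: 2724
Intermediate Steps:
Function('x')(S, M) = Add(-32, Mul(-4, M)) (Function('x')(S, M) = Mul(Add(5, Add(3, M)), -4) = Mul(Add(8, M), -4) = Add(-32, Mul(-4, M)))
T = Mul(4, I, Pow(2, Rational(1, 2))) (T = Pow(Add(-28, Add(-32, Mul(-4, -7))), Rational(1, 2)) = Pow(Add(-28, Add(-32, 28)), Rational(1, 2)) = Pow(Add(-28, -4), Rational(1, 2)) = Pow(-32, Rational(1, 2)) = Mul(4, I, Pow(2, Rational(1, 2))) ≈ Mul(5.6569, I))
Function('j')(r) = Pow(r, 2)
Add(Add(Mul(Add(-15, -69), 27), 5024), Function('j')(T)) = Add(Add(Mul(Add(-15, -69), 27), 5024), Pow(Mul(4, I, Pow(2, Rational(1, 2))), 2)) = Add(Add(Mul(-84, 27), 5024), -32) = Add(Add(-2268, 5024), -32) = Add(2756, -32) = 2724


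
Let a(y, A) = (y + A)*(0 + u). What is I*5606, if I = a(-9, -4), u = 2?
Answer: -145756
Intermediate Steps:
a(y, A) = 2*A + 2*y (a(y, A) = (y + A)*(0 + 2) = (A + y)*2 = 2*A + 2*y)
I = -26 (I = 2*(-4) + 2*(-9) = -8 - 18 = -26)
I*5606 = -26*5606 = -145756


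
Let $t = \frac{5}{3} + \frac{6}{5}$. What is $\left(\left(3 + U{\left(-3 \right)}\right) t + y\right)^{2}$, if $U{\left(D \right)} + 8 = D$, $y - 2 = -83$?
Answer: $\frac{2430481}{225} \approx 10802.0$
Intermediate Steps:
$y = -81$ ($y = 2 - 83 = -81$)
$t = \frac{43}{15}$ ($t = 5 \cdot \frac{1}{3} + 6 \cdot \frac{1}{5} = \frac{5}{3} + \frac{6}{5} = \frac{43}{15} \approx 2.8667$)
$U{\left(D \right)} = -8 + D$
$\left(\left(3 + U{\left(-3 \right)}\right) t + y\right)^{2} = \left(\left(3 - 11\right) \frac{43}{15} - 81\right)^{2} = \left(\left(-8\right) \frac{43}{15} - 81\right)^{2} = \left(- \frac{344}{15} - 81\right)^{2} = \left(- \frac{1559}{15}\right)^{2} = \frac{2430481}{225}$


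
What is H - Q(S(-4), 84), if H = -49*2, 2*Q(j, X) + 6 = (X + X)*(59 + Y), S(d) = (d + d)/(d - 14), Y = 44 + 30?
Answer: -11267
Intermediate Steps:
Y = 74
S(d) = 2*d/(-14 + d) (S(d) = (2*d)/(-14 + d) = 2*d/(-14 + d))
Q(j, X) = -3 + 133*X (Q(j, X) = -3 + ((X + X)*(59 + 74))/2 = -3 + ((2*X)*133)/2 = -3 + (266*X)/2 = -3 + 133*X)
H = -98
H - Q(S(-4), 84) = -98 - (-3 + 133*84) = -98 - (-3 + 11172) = -98 - 1*11169 = -98 - 11169 = -11267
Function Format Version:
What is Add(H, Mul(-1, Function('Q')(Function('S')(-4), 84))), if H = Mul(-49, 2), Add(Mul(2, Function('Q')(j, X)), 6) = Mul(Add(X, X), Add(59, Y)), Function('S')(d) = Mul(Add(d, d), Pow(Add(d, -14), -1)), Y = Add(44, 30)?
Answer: -11267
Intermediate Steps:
Y = 74
Function('S')(d) = Mul(2, d, Pow(Add(-14, d), -1)) (Function('S')(d) = Mul(Mul(2, d), Pow(Add(-14, d), -1)) = Mul(2, d, Pow(Add(-14, d), -1)))
Function('Q')(j, X) = Add(-3, Mul(133, X)) (Function('Q')(j, X) = Add(-3, Mul(Rational(1, 2), Mul(Add(X, X), Add(59, 74)))) = Add(-3, Mul(Rational(1, 2), Mul(Mul(2, X), 133))) = Add(-3, Mul(Rational(1, 2), Mul(266, X))) = Add(-3, Mul(133, X)))
H = -98
Add(H, Mul(-1, Function('Q')(Function('S')(-4), 84))) = Add(-98, Mul(-1, Add(-3, Mul(133, 84)))) = Add(-98, Mul(-1, Add(-3, 11172))) = Add(-98, Mul(-1, 11169)) = Add(-98, -11169) = -11267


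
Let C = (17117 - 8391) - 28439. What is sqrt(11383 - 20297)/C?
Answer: -I*sqrt(8914)/19713 ≈ -0.0047894*I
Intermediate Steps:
C = -19713 (C = 8726 - 28439 = -19713)
sqrt(11383 - 20297)/C = sqrt(11383 - 20297)/(-19713) = sqrt(-8914)*(-1/19713) = (I*sqrt(8914))*(-1/19713) = -I*sqrt(8914)/19713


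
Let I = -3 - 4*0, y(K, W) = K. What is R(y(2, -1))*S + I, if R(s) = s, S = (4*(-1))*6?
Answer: -51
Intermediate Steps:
S = -24 (S = -4*6 = -24)
I = -3 (I = -3 + 0 = -3)
R(y(2, -1))*S + I = 2*(-24) - 3 = -48 - 3 = -51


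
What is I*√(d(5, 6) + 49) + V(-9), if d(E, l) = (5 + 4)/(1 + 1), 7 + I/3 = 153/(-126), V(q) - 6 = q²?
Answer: 87 - 345*√214/28 ≈ -93.247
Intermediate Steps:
V(q) = 6 + q²
I = -345/14 (I = -21 + 3*(153/(-126)) = -21 + 3*(153*(-1/126)) = -21 + 3*(-17/14) = -21 - 51/14 = -345/14 ≈ -24.643)
d(E, l) = 9/2
I*√(d(5, 6) + 49) + V(-9) = -345*√(9/2 + 49)/14 + (6 + (-9)²) = -345*√214/28 + (6 + 81) = -345*√214/28 + 87 = 87 - 345*√214/28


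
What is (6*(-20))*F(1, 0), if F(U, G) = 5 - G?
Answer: -600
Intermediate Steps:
(6*(-20))*F(1, 0) = (6*(-20))*(5 - 1*0) = -120*(5 + 0) = -120*5 = -600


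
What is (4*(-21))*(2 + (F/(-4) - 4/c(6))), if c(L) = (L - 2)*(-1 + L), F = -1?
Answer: -861/5 ≈ -172.20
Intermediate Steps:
c(L) = (-1 + L)*(-2 + L) (c(L) = (-2 + L)*(-1 + L) = (-1 + L)*(-2 + L))
(4*(-21))*(2 + (F/(-4) - 4/c(6))) = (4*(-21))*(2 + (-1/(-4) - 4/(2 + 6² - 3*6))) = -84*(2 + (-1*(-¼) - 4/(2 + 36 - 18))) = -84*(2 + (¼ - 4/20)) = -84*(2 + (¼ - 4*1/20)) = -84*(2 + (¼ - ⅕)) = -84*(2 + 1/20) = -84*41/20 = -861/5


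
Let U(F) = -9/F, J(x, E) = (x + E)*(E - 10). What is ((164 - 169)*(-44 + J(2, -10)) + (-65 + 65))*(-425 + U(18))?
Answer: 246790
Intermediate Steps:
J(x, E) = (-10 + E)*(E + x) (J(x, E) = (E + x)*(-10 + E) = (-10 + E)*(E + x))
((164 - 169)*(-44 + J(2, -10)) + (-65 + 65))*(-425 + U(18)) = ((164 - 169)*(-44 + ((-10)² - 10*(-10) - 10*2 - 10*2)) + (-65 + 65))*(-425 - 9/18) = (-5*(-44 + (100 + 100 - 20 - 20)) + 0)*(-425 - 9*1/18) = (-5*(-44 + 160) + 0)*(-425 - ½) = (-5*116 + 0)*(-851/2) = (-580 + 0)*(-851/2) = -580*(-851/2) = 246790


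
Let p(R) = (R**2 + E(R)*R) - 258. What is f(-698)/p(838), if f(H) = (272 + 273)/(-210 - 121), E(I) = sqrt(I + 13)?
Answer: -191291185/81456904568356 + 228355*sqrt(851)/81456904568356 ≈ -2.2666e-6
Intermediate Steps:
E(I) = sqrt(13 + I)
p(R) = -258 + R**2 + R*sqrt(13 + R) (p(R) = (R**2 + sqrt(13 + R)*R) - 258 = (R**2 + R*sqrt(13 + R)) - 258 = -258 + R**2 + R*sqrt(13 + R))
f(H) = -545/331 (f(H) = 545/(-331) = 545*(-1/331) = -545/331)
f(-698)/p(838) = -545/(331*(-258 + 838**2 + 838*sqrt(13 + 838))) = -545/(331*(-258 + 702244 + 838*sqrt(851))) = -545/(331*(701986 + 838*sqrt(851)))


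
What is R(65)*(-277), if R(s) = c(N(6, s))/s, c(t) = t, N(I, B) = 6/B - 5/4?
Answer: 83377/16900 ≈ 4.9335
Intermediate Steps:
N(I, B) = -5/4 + 6/B (N(I, B) = 6/B - 5*¼ = 6/B - 5/4 = -5/4 + 6/B)
R(s) = (-5/4 + 6/s)/s
R(65)*(-277) = ((¼)*(24 - 5*65)/65²)*(-277) = ((¼)*(1/4225)*(24 - 325))*(-277) = ((¼)*(1/4225)*(-301))*(-277) = -301/16900*(-277) = 83377/16900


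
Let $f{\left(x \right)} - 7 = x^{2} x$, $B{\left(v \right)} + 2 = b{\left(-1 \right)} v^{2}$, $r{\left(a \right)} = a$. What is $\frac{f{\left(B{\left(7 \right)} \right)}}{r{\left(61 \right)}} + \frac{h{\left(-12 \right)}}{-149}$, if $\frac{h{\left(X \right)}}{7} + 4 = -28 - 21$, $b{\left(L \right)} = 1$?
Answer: $\frac{15493301}{9089} \approx 1704.6$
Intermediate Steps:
$B{\left(v \right)} = -2 + v^{2}$ ($B{\left(v \right)} = -2 + 1 v^{2} = -2 + v^{2}$)
$f{\left(x \right)} = 7 + x^{3}$ ($f{\left(x \right)} = 7 + x^{2} x = 7 + x^{3}$)
$h{\left(X \right)} = -371$ ($h{\left(X \right)} = -28 + 7 \left(-28 - 21\right) = -28 + 7 \left(-49\right) = -28 - 343 = -371$)
$\frac{f{\left(B{\left(7 \right)} \right)}}{r{\left(61 \right)}} + \frac{h{\left(-12 \right)}}{-149} = \frac{7 + \left(-2 + 7^{2}\right)^{3}}{61} - \frac{371}{-149} = \left(7 + \left(-2 + 49\right)^{3}\right) \frac{1}{61} - - \frac{371}{149} = \left(7 + 47^{3}\right) \frac{1}{61} + \frac{371}{149} = \left(7 + 103823\right) \frac{1}{61} + \frac{371}{149} = 103830 \cdot \frac{1}{61} + \frac{371}{149} = \frac{103830}{61} + \frac{371}{149} = \frac{15493301}{9089}$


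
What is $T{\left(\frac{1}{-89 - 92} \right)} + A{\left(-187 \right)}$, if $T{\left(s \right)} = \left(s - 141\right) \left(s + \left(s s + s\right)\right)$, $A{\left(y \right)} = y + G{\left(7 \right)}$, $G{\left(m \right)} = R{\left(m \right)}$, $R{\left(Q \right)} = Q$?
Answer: $- \frac{1058139938}{5929741} \approx -178.45$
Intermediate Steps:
$G{\left(m \right)} = m$
$A{\left(y \right)} = 7 + y$ ($A{\left(y \right)} = y + 7 = 7 + y$)
$T{\left(s \right)} = \left(-141 + s\right) \left(s^{2} + 2 s\right)$ ($T{\left(s \right)} = \left(-141 + s\right) \left(s + \left(s^{2} + s\right)\right) = \left(-141 + s\right) \left(s + \left(s + s^{2}\right)\right) = \left(-141 + s\right) \left(s^{2} + 2 s\right)$)
$T{\left(\frac{1}{-89 - 92} \right)} + A{\left(-187 \right)} = \frac{-282 + \left(\frac{1}{-89 - 92}\right)^{2} - \frac{139}{-89 - 92}}{-89 - 92} + \left(7 - 187\right) = \frac{-282 + \left(\frac{1}{-181}\right)^{2} - \frac{139}{-181}}{-181} - 180 = - \frac{-282 + \left(- \frac{1}{181}\right)^{2} - - \frac{139}{181}}{181} - 180 = - \frac{-282 + \frac{1}{32761} + \frac{139}{181}}{181} - 180 = \left(- \frac{1}{181}\right) \left(- \frac{9213442}{32761}\right) - 180 = \frac{9213442}{5929741} - 180 = - \frac{1058139938}{5929741}$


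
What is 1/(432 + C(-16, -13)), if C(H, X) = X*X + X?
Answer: 1/588 ≈ 0.0017007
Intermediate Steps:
C(H, X) = X + X² (C(H, X) = X² + X = X + X²)
1/(432 + C(-16, -13)) = 1/(432 - 13*(1 - 13)) = 1/(432 - 13*(-12)) = 1/(432 + 156) = 1/588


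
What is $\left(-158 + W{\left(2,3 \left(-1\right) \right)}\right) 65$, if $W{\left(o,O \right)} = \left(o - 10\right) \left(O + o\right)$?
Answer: $-9750$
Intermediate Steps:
$W{\left(o,O \right)} = \left(-10 + o\right) \left(O + o\right)$
$\left(-158 + W{\left(2,3 \left(-1\right) \right)}\right) 65 = \left(-158 - \left(20 - 4 - 3 \left(-1\right) 2 + 10 \cdot 3 \left(-1\right)\right)\right) 65 = \left(-158 - -8\right) 65 = \left(-158 + \left(4 + 30 - 20 - 6\right)\right) 65 = \left(-158 + 8\right) 65 = \left(-150\right) 65 = -9750$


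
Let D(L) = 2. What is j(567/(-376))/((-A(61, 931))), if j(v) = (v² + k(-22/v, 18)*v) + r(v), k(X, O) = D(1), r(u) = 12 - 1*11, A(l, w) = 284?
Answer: -36481/40150784 ≈ -0.00090860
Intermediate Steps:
r(u) = 1 (r(u) = 12 - 11 = 1)
k(X, O) = 2
j(v) = 1 + v² + 2*v (j(v) = (v² + 2*v) + 1 = 1 + v² + 2*v)
j(567/(-376))/((-A(61, 931))) = (1 + (567/(-376))² + 2*(567/(-376)))/((-1*284)) = (1 + (567*(-1/376))² + 2*(567*(-1/376)))/(-284) = (1 + (-567/376)² + 2*(-567/376))*(-1/284) = (1 + 321489/141376 - 567/188)*(-1/284) = (36481/141376)*(-1/284) = -36481/40150784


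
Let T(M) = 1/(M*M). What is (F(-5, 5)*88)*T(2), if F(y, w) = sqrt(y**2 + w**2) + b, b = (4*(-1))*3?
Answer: -264 + 110*sqrt(2) ≈ -108.44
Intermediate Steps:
b = -12 (b = -4*3 = -12)
T(M) = M**(-2) (T(M) = 1/(M**2) = M**(-2))
F(y, w) = -12 + sqrt(w**2 + y**2) (F(y, w) = sqrt(y**2 + w**2) - 12 = sqrt(w**2 + y**2) - 12 = -12 + sqrt(w**2 + y**2))
(F(-5, 5)*88)*T(2) = ((-12 + sqrt(5**2 + (-5)**2))*88)/2**2 = ((-12 + sqrt(25 + 25))*88)*(1/4) = ((-12 + sqrt(50))*88)*(1/4) = ((-12 + 5*sqrt(2))*88)*(1/4) = (-1056 + 440*sqrt(2))*(1/4) = -264 + 110*sqrt(2)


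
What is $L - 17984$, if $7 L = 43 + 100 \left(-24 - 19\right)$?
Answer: $- \frac{130145}{7} \approx -18592.0$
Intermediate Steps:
$L = - \frac{4257}{7}$ ($L = \frac{43 + 100 \left(-24 - 19\right)}{7} = \frac{43 + 100 \left(-43\right)}{7} = \frac{43 - 4300}{7} = \frac{1}{7} \left(-4257\right) = - \frac{4257}{7} \approx -608.14$)
$L - 17984 = - \frac{4257}{7} - 17984 = - \frac{130145}{7}$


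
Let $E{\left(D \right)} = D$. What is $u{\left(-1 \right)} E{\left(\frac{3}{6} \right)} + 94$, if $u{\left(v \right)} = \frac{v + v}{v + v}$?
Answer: $\frac{189}{2} \approx 94.5$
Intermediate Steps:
$u{\left(v \right)} = 1$ ($u{\left(v \right)} = \frac{2 v}{2 v} = 2 v \frac{1}{2 v} = 1$)
$u{\left(-1 \right)} E{\left(\frac{3}{6} \right)} + 94 = 1 \cdot \frac{3}{6} + 94 = 1 \cdot 3 \cdot \frac{1}{6} + 94 = 1 \cdot \frac{1}{2} + 94 = \frac{1}{2} + 94 = \frac{189}{2}$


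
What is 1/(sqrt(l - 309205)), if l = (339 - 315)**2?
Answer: -I*sqrt(308629)/308629 ≈ -0.0018*I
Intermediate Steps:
l = 576 (l = 24**2 = 576)
1/(sqrt(l - 309205)) = 1/(sqrt(576 - 309205)) = 1/(sqrt(-308629)) = 1/(I*sqrt(308629)) = -I*sqrt(308629)/308629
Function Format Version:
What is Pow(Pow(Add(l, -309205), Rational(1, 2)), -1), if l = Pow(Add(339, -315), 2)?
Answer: Mul(Rational(-1, 308629), I, Pow(308629, Rational(1, 2))) ≈ Mul(-0.0018000, I)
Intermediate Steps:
l = 576 (l = Pow(24, 2) = 576)
Pow(Pow(Add(l, -309205), Rational(1, 2)), -1) = Pow(Pow(Add(576, -309205), Rational(1, 2)), -1) = Pow(Pow(-308629, Rational(1, 2)), -1) = Pow(Mul(I, Pow(308629, Rational(1, 2))), -1) = Mul(Rational(-1, 308629), I, Pow(308629, Rational(1, 2)))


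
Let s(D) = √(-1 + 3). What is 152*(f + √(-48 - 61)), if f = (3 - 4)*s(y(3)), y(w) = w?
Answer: -152*√2 + 152*I*√109 ≈ -214.96 + 1586.9*I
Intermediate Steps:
s(D) = √2
f = -√2 (f = (3 - 4)*√2 = -√2 ≈ -1.4142)
152*(f + √(-48 - 61)) = 152*(-√2 + √(-48 - 61)) = 152*(-√2 + √(-109)) = 152*(-√2 + I*√109) = -152*√2 + 152*I*√109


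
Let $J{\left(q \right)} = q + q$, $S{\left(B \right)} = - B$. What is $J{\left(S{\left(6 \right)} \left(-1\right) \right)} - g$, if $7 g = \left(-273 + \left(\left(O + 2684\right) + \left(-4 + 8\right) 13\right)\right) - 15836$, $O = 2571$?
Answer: $\frac{10886}{7} \approx 1555.1$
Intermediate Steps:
$J{\left(q \right)} = 2 q$
$g = - \frac{10802}{7}$ ($g = \frac{\left(-273 + \left(\left(2571 + 2684\right) + \left(-4 + 8\right) 13\right)\right) - 15836}{7} = \frac{\left(-273 + \left(5255 + 4 \cdot 13\right)\right) - 15836}{7} = \frac{\left(-273 + \left(5255 + 52\right)\right) - 15836}{7} = \frac{\left(-273 + 5307\right) - 15836}{7} = \frac{5034 - 15836}{7} = \frac{1}{7} \left(-10802\right) = - \frac{10802}{7} \approx -1543.1$)
$J{\left(S{\left(6 \right)} \left(-1\right) \right)} - g = 2 \left(-1\right) 6 \left(-1\right) - - \frac{10802}{7} = 2 \left(\left(-6\right) \left(-1\right)\right) + \frac{10802}{7} = 2 \cdot 6 + \frac{10802}{7} = 12 + \frac{10802}{7} = \frac{10886}{7}$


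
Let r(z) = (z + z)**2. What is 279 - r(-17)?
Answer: -877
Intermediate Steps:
r(z) = 4*z**2 (r(z) = (2*z)**2 = 4*z**2)
279 - r(-17) = 279 - 4*(-17)**2 = 279 - 4*289 = 279 - 1*1156 = 279 - 1156 = -877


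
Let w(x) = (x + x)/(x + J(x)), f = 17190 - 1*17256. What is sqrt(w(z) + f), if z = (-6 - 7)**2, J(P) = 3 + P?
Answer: 2*I*sqrt(1889822)/341 ≈ 8.0628*I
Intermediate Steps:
z = 169 (z = (-13)**2 = 169)
f = -66 (f = 17190 - 17256 = -66)
w(x) = 2*x/(3 + 2*x) (w(x) = (x + x)/(x + (3 + x)) = (2*x)/(3 + 2*x) = 2*x/(3 + 2*x))
sqrt(w(z) + f) = sqrt(2*169/(3 + 2*169) - 66) = sqrt(2*169/(3 + 338) - 66) = sqrt(2*169/341 - 66) = sqrt(2*169*(1/341) - 66) = sqrt(338/341 - 66) = sqrt(-22168/341) = 2*I*sqrt(1889822)/341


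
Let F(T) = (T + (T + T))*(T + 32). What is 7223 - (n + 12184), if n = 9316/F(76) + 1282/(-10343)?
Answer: -315890548043/63671508 ≈ -4961.3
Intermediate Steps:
F(T) = 3*T*(32 + T) (F(T) = (T + 2*T)*(32 + T) = (3*T)*(32 + T) = 3*T*(32 + T))
n = 16196855/63671508 (n = 9316/((3*76*(32 + 76))) + 1282/(-10343) = 9316/((3*76*108)) + 1282*(-1/10343) = 9316/24624 - 1282/10343 = 9316*(1/24624) - 1282/10343 = 2329/6156 - 1282/10343 = 16196855/63671508 ≈ 0.25438)
7223 - (n + 12184) = 7223 - (16196855/63671508 + 12184) = 7223 - 1*775789850327/63671508 = 7223 - 775789850327/63671508 = -315890548043/63671508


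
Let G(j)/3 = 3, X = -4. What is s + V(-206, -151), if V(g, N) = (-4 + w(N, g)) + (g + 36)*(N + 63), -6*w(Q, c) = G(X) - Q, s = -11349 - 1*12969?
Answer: -28166/3 ≈ -9388.7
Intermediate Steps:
G(j) = 9 (G(j) = 3*3 = 9)
s = -24318 (s = -11349 - 12969 = -24318)
w(Q, c) = -3/2 + Q/6 (w(Q, c) = -(9 - Q)/6 = -3/2 + Q/6)
V(g, N) = -11/2 + N/6 + (36 + g)*(63 + N) (V(g, N) = (-4 + (-3/2 + N/6)) + (g + 36)*(N + 63) = (-11/2 + N/6) + (36 + g)*(63 + N) = -11/2 + N/6 + (36 + g)*(63 + N))
s + V(-206, -151) = -24318 + (4525/2 + 63*(-206) + (217/6)*(-151) - 151*(-206)) = -24318 + (4525/2 - 12978 - 32767/6 + 31106) = -24318 + 44788/3 = -28166/3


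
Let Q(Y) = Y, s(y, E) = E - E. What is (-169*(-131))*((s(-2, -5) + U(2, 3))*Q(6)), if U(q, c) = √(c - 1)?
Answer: 132834*√2 ≈ 1.8786e+5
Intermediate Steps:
U(q, c) = √(-1 + c)
s(y, E) = 0
(-169*(-131))*((s(-2, -5) + U(2, 3))*Q(6)) = (-169*(-131))*((0 + √(-1 + 3))*6) = 22139*((0 + √2)*6) = 22139*(√2*6) = 22139*(6*√2) = 132834*√2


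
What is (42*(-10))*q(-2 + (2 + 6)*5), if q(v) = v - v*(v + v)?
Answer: 1197000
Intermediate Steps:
q(v) = v - 2*v² (q(v) = v - v*2*v = v - 2*v²)
(42*(-10))*q(-2 + (2 + 6)*5) = (42*(-10))*((-2 + (2 + 6)*5)*(1 - 2*(-2 + (2 + 6)*5))) = -420*(-2 + 8*5)*(1 - 2*(-2 + 8*5)) = -420*(-2 + 40)*(1 - 2*(-2 + 40)) = -15960*(1 - 2*38) = -15960*(1 - 76) = -15960*(-75) = -420*(-2850) = 1197000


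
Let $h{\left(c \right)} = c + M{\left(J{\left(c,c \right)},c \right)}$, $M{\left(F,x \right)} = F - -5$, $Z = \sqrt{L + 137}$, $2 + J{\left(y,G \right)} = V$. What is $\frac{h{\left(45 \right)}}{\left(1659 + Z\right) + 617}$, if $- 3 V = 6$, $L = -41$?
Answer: $\frac{13087}{647510} - \frac{23 \sqrt{6}}{647510} \approx 0.020124$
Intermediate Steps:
$V = -2$ ($V = \left(- \frac{1}{3}\right) 6 = -2$)
$J{\left(y,G \right)} = -4$ ($J{\left(y,G \right)} = -2 - 2 = -4$)
$Z = 4 \sqrt{6}$ ($Z = \sqrt{-41 + 137} = \sqrt{96} = 4 \sqrt{6} \approx 9.798$)
$M{\left(F,x \right)} = 5 + F$ ($M{\left(F,x \right)} = F + 5 = 5 + F$)
$h{\left(c \right)} = 1 + c$ ($h{\left(c \right)} = c + \left(5 - 4\right) = c + 1 = 1 + c$)
$\frac{h{\left(45 \right)}}{\left(1659 + Z\right) + 617} = \frac{1 + 45}{\left(1659 + 4 \sqrt{6}\right) + 617} = \frac{46}{2276 + 4 \sqrt{6}}$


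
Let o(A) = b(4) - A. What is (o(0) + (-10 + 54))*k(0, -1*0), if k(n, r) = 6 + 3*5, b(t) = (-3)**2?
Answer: 1113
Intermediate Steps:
b(t) = 9
k(n, r) = 21 (k(n, r) = 6 + 15 = 21)
o(A) = 9 - A
(o(0) + (-10 + 54))*k(0, -1*0) = ((9 - 1*0) + (-10 + 54))*21 = ((9 + 0) + 44)*21 = (9 + 44)*21 = 53*21 = 1113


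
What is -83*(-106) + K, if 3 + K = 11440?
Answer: 20235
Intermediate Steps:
K = 11437 (K = -3 + 11440 = 11437)
-83*(-106) + K = -83*(-106) + 11437 = 8798 + 11437 = 20235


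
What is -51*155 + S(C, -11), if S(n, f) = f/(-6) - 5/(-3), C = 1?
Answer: -15803/2 ≈ -7901.5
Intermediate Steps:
S(n, f) = 5/3 - f/6 (S(n, f) = f*(-⅙) - 5*(-⅓) = -f/6 + 5/3 = 5/3 - f/6)
-51*155 + S(C, -11) = -51*155 + (5/3 - ⅙*(-11)) = -7905 + (5/3 + 11/6) = -7905 + 7/2 = -15803/2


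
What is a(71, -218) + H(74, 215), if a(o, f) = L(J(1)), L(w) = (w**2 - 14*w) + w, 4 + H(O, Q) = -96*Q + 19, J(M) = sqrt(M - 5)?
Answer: -20629 - 26*I ≈ -20629.0 - 26.0*I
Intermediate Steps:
J(M) = sqrt(-5 + M)
H(O, Q) = 15 - 96*Q (H(O, Q) = -4 + (-96*Q + 19) = -4 + (19 - 96*Q) = 15 - 96*Q)
L(w) = w**2 - 13*w
a(o, f) = 2*I*(-13 + 2*I) (a(o, f) = sqrt(-5 + 1)*(-13 + sqrt(-5 + 1)) = sqrt(-4)*(-13 + sqrt(-4)) = (2*I)*(-13 + 2*I) = 2*I*(-13 + 2*I))
a(71, -218) + H(74, 215) = (-4 - 26*I) + (15 - 96*215) = (-4 - 26*I) + (15 - 20640) = (-4 - 26*I) - 20625 = -20629 - 26*I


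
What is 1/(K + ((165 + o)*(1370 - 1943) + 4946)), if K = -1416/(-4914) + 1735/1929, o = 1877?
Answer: -526617/613571373637 ≈ -8.5828e-7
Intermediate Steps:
K = 625403/526617 (K = -1416*(-1/4914) + 1735*(1/1929) = 236/819 + 1735/1929 = 625403/526617 ≈ 1.1876)
1/(K + ((165 + o)*(1370 - 1943) + 4946)) = 1/(625403/526617 + ((165 + 1877)*(1370 - 1943) + 4946)) = 1/(625403/526617 + (2042*(-573) + 4946)) = 1/(625403/526617 + (-1170066 + 4946)) = 1/(625403/526617 - 1165120) = 1/(-613571373637/526617) = -526617/613571373637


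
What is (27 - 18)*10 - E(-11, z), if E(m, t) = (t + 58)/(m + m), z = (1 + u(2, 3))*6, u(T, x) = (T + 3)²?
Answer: 1097/11 ≈ 99.727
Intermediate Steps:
u(T, x) = (3 + T)²
z = 156 (z = (1 + (3 + 2)²)*6 = (1 + 5²)*6 = (1 + 25)*6 = 26*6 = 156)
E(m, t) = (58 + t)/(2*m) (E(m, t) = (58 + t)/((2*m)) = (58 + t)*(1/(2*m)) = (58 + t)/(2*m))
(27 - 18)*10 - E(-11, z) = (27 - 18)*10 - (58 + 156)/(2*(-11)) = 9*10 - (-1)*214/(2*11) = 90 - 1*(-107/11) = 90 + 107/11 = 1097/11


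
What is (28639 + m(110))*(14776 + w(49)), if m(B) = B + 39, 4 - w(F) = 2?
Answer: 425429064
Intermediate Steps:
w(F) = 2 (w(F) = 4 - 1*2 = 4 - 2 = 2)
m(B) = 39 + B
(28639 + m(110))*(14776 + w(49)) = (28639 + (39 + 110))*(14776 + 2) = (28639 + 149)*14778 = 28788*14778 = 425429064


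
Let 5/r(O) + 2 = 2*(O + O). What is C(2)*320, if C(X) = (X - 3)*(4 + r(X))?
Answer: -4640/3 ≈ -1546.7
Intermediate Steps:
r(O) = 5/(-2 + 4*O) (r(O) = 5/(-2 + 2*(O + O)) = 5/(-2 + 2*(2*O)) = 5/(-2 + 4*O))
C(X) = (-3 + X)*(4 + 5/(2*(-1 + 2*X))) (C(X) = (X - 3)*(4 + 5/(2*(-1 + 2*X))) = (-3 + X)*(4 + 5/(2*(-1 + 2*X))))
C(2)*320 = ((9 - 51*2 + 16*2²)/(2*(-1 + 2*2)))*320 = ((9 - 102 + 16*4)/(2*(-1 + 4)))*320 = ((½)*(9 - 102 + 64)/3)*320 = ((½)*(⅓)*(-29))*320 = -29/6*320 = -4640/3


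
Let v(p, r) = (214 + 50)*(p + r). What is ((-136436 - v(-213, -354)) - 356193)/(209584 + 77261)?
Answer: -342941/286845 ≈ -1.1956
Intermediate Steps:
v(p, r) = 264*p + 264*r (v(p, r) = 264*(p + r) = 264*p + 264*r)
((-136436 - v(-213, -354)) - 356193)/(209584 + 77261) = ((-136436 - (264*(-213) + 264*(-354))) - 356193)/(209584 + 77261) = ((-136436 - (-56232 - 93456)) - 356193)/286845 = ((-136436 - 1*(-149688)) - 356193)*(1/286845) = ((-136436 + 149688) - 356193)*(1/286845) = (13252 - 356193)*(1/286845) = -342941*1/286845 = -342941/286845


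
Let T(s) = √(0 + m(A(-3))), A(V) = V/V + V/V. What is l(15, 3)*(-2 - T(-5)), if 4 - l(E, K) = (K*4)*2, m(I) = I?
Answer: 40 + 20*√2 ≈ 68.284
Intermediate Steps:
A(V) = 2 (A(V) = 1 + 1 = 2)
T(s) = √2 (T(s) = √(0 + 2) = √2)
l(E, K) = 4 - 8*K (l(E, K) = 4 - K*4*2 = 4 - 4*K*2 = 4 - 8*K)
l(15, 3)*(-2 - T(-5)) = (4 - 8*3)*(-2 - √2) = (4 - 24)*(-2 - √2) = -20*(-2 - √2) = 40 + 20*√2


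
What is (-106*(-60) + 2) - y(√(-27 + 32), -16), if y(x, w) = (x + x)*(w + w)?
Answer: 6362 + 64*√5 ≈ 6505.1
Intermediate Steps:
y(x, w) = 4*w*x (y(x, w) = (2*x)*(2*w) = 4*w*x)
(-106*(-60) + 2) - y(√(-27 + 32), -16) = (-106*(-60) + 2) - 4*(-16)*√(-27 + 32) = (6360 + 2) - 4*(-16)*√5 = 6362 - (-64)*√5 = 6362 + 64*√5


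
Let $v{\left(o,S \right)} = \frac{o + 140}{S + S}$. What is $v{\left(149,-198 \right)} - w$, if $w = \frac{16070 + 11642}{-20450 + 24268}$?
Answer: $- \frac{6038677}{755964} \approx -7.988$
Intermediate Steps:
$v{\left(o,S \right)} = \frac{140 + o}{2 S}$
$w = \frac{13856}{1909}$ ($w = \frac{27712}{3818} = 27712 \cdot \frac{1}{3818} = \frac{13856}{1909} \approx 7.2582$)
$v{\left(149,-198 \right)} - w = \frac{140 + 149}{2 \left(-198\right)} - \frac{13856}{1909} = \frac{1}{2} \left(- \frac{1}{198}\right) 289 - \frac{13856}{1909} = - \frac{289}{396} - \frac{13856}{1909} = - \frac{6038677}{755964}$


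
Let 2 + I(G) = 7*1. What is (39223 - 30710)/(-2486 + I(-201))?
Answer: -8513/2481 ≈ -3.4313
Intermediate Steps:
I(G) = 5 (I(G) = -2 + 7*1 = -2 + 7 = 5)
(39223 - 30710)/(-2486 + I(-201)) = (39223 - 30710)/(-2486 + 5) = 8513/(-2481) = 8513*(-1/2481) = -8513/2481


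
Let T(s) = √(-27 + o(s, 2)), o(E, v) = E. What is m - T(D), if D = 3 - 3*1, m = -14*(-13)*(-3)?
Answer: -546 - 3*I*√3 ≈ -546.0 - 5.1962*I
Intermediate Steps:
m = -546 (m = 182*(-3) = -546)
D = 0 (D = 3 - 3 = 0)
T(s) = √(-27 + s)
m - T(D) = -546 - √(-27 + 0) = -546 - √(-27) = -546 - 3*I*√3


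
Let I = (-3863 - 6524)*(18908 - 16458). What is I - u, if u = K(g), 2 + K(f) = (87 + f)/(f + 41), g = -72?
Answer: -788892573/31 ≈ -2.5448e+7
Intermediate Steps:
I = -25448150 (I = -10387*2450 = -25448150)
K(f) = -2 + (87 + f)/(41 + f) (K(f) = -2 + (87 + f)/(f + 41) = -2 + (87 + f)/(41 + f))
u = -77/31 (u = (5 - 1*(-72))/(41 - 72) = (5 + 72)/(-31) = -1/31*77 = -77/31 ≈ -2.4839)
I - u = -25448150 - 1*(-77/31) = -25448150 + 77/31 = -788892573/31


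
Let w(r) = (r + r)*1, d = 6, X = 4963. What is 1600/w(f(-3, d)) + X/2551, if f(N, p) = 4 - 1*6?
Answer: -1015437/2551 ≈ -398.05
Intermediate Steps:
f(N, p) = -2 (f(N, p) = 4 - 6 = -2)
w(r) = 2*r (w(r) = (2*r)*1 = 2*r)
1600/w(f(-3, d)) + X/2551 = 1600/((2*(-2))) + 4963/2551 = 1600/(-4) + 4963*(1/2551) = 1600*(-¼) + 4963/2551 = -400 + 4963/2551 = -1015437/2551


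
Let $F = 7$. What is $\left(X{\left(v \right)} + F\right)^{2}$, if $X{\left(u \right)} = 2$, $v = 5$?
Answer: $81$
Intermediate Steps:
$\left(X{\left(v \right)} + F\right)^{2} = \left(2 + 7\right)^{2} = 9^{2} = 81$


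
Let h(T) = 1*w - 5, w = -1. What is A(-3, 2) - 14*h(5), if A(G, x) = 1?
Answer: 85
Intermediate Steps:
h(T) = -6 (h(T) = 1*(-1) - 5 = -1 - 5 = -6)
A(-3, 2) - 14*h(5) = 1 - 14*(-6) = 1 + 84 = 85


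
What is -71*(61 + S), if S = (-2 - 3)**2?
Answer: -6106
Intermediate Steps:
S = 25 (S = (-5)**2 = 25)
-71*(61 + S) = -71*(61 + 25) = -71*86 = -6106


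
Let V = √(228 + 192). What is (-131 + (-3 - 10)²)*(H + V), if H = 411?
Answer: 15618 + 76*√105 ≈ 16397.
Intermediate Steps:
V = 2*√105 (V = √420 = 2*√105 ≈ 20.494)
(-131 + (-3 - 10)²)*(H + V) = (-131 + (-3 - 10)²)*(411 + 2*√105) = (-131 + (-13)²)*(411 + 2*√105) = (-131 + 169)*(411 + 2*√105) = 38*(411 + 2*√105) = 15618 + 76*√105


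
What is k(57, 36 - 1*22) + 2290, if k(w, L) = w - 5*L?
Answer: 2277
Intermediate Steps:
k(57, 36 - 1*22) + 2290 = (57 - 5*(36 - 1*22)) + 2290 = (57 - 5*(36 - 22)) + 2290 = (57 - 5*14) + 2290 = (57 - 70) + 2290 = -13 + 2290 = 2277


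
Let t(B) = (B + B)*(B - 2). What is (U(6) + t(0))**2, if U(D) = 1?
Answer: 1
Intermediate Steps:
t(B) = 2*B*(-2 + B) (t(B) = (2*B)*(-2 + B) = 2*B*(-2 + B))
(U(6) + t(0))**2 = (1 + 2*0*(-2 + 0))**2 = (1 + 2*0*(-2))**2 = (1 + 0)**2 = 1**2 = 1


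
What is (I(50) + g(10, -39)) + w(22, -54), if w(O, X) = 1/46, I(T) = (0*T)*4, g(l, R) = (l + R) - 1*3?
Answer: -1471/46 ≈ -31.978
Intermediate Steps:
g(l, R) = -3 + R + l (g(l, R) = (R + l) - 3 = -3 + R + l)
I(T) = 0 (I(T) = 0*4 = 0)
w(O, X) = 1/46
(I(50) + g(10, -39)) + w(22, -54) = (0 + (-3 - 39 + 10)) + 1/46 = (0 - 32) + 1/46 = -32 + 1/46 = -1471/46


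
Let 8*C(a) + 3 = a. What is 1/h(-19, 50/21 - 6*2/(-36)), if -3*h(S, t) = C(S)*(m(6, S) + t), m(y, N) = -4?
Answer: -28/33 ≈ -0.84848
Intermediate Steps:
C(a) = -3/8 + a/8
h(S, t) = -(-4 + t)*(-3/8 + S/8)/3 (h(S, t) = -(-3/8 + S/8)*(-4 + t)/3 = -(-4 + t)*(-3/8 + S/8)/3)
1/h(-19, 50/21 - 6*2/(-36)) = 1/(-(-4 + (50/21 - 6*2/(-36)))*(-3 - 19)/24) = 1/(-1/24*(-4 + (50*(1/21) - 12*(-1/36)))*(-22)) = 1/(-1/24*(-4 + (50/21 + 1/3))*(-22)) = 1/(-1/24*(-4 + 19/7)*(-22)) = 1/(-1/24*(-9/7)*(-22)) = 1/(-33/28) = -28/33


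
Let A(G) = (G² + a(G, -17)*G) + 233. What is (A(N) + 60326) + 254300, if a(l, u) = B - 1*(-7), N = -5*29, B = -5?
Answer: 335594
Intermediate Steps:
N = -145
a(l, u) = 2 (a(l, u) = -5 - 1*(-7) = -5 + 7 = 2)
A(G) = 233 + G² + 2*G (A(G) = (G² + 2*G) + 233 = 233 + G² + 2*G)
(A(N) + 60326) + 254300 = ((233 + (-145)² + 2*(-145)) + 60326) + 254300 = ((233 + 21025 - 290) + 60326) + 254300 = (20968 + 60326) + 254300 = 81294 + 254300 = 335594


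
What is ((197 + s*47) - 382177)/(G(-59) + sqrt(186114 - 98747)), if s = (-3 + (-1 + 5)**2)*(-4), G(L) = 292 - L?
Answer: -67466412/17917 + 1345484*sqrt(1783)/17917 ≈ -594.55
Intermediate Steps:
s = -52 (s = (-3 + 4**2)*(-4) = (-3 + 16)*(-4) = 13*(-4) = -52)
((197 + s*47) - 382177)/(G(-59) + sqrt(186114 - 98747)) = ((197 - 52*47) - 382177)/((292 - 1*(-59)) + sqrt(186114 - 98747)) = ((197 - 2444) - 382177)/((292 + 59) + sqrt(87367)) = (-2247 - 382177)/(351 + 7*sqrt(1783)) = -384424/(351 + 7*sqrt(1783))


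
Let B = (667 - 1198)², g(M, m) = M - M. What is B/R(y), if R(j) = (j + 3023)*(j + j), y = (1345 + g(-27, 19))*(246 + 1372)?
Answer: 31329/1053881921540 ≈ 2.9727e-8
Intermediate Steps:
g(M, m) = 0
y = 2176210 (y = (1345 + 0)*(246 + 1372) = 1345*1618 = 2176210)
B = 281961 (B = (-531)² = 281961)
R(j) = 2*j*(3023 + j) (R(j) = (3023 + j)*(2*j) = 2*j*(3023 + j))
B/R(y) = 281961/((2*2176210*(3023 + 2176210))) = 281961/((2*2176210*2179233)) = 281961/9484937293860 = 281961*(1/9484937293860) = 31329/1053881921540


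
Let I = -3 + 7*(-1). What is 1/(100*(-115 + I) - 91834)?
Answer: -1/104334 ≈ -9.5846e-6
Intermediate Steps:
I = -10 (I = -3 - 7 = -10)
1/(100*(-115 + I) - 91834) = 1/(100*(-115 - 10) - 91834) = 1/(100*(-125) - 91834) = 1/(-12500 - 91834) = 1/(-104334) = -1/104334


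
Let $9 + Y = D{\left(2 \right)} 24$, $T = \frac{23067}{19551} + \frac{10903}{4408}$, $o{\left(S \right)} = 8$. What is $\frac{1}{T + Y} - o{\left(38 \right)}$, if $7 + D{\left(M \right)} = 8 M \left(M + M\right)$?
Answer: $- \frac{16480531840}{2060255473} \approx -7.9993$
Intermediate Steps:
$D{\left(M \right)} = -7 + 16 M^{2}$ ($D{\left(M \right)} = -7 + 8 M \left(M + M\right) = -7 + 8 M 2 M = -7 + 16 M^{2}$)
$T = \frac{5523577}{1511944}$ ($T = 23067 \cdot \frac{1}{19551} + 10903 \cdot \frac{1}{4408} = \frac{7689}{6517} + \frac{10903}{4408} = \frac{5523577}{1511944} \approx 3.6533$)
$Y = 1359$ ($Y = -9 + \left(-7 + 16 \cdot 2^{2}\right) 24 = -9 + \left(-7 + 16 \cdot 4\right) 24 = -9 + \left(-7 + 64\right) 24 = -9 + 57 \cdot 24 = -9 + 1368 = 1359$)
$\frac{1}{T + Y} - o{\left(38 \right)} = \frac{1}{\frac{5523577}{1511944} + 1359} - 8 = \frac{1}{\frac{2060255473}{1511944}} - 8 = \frac{1511944}{2060255473} - 8 = - \frac{16480531840}{2060255473}$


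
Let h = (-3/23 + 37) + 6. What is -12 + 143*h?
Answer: 140722/23 ≈ 6118.3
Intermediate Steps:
h = 986/23 (h = (-3*1/23 + 37) + 6 = (-3/23 + 37) + 6 = 848/23 + 6 = 986/23 ≈ 42.870)
-12 + 143*h = -12 + 143*(986/23) = -12 + 140998/23 = 140722/23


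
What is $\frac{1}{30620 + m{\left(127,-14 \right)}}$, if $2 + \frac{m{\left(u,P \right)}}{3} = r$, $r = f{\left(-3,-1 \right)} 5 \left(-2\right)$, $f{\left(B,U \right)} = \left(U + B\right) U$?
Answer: $\frac{1}{30494} \approx 3.2793 \cdot 10^{-5}$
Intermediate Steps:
$f{\left(B,U \right)} = U \left(B + U\right)$ ($f{\left(B,U \right)} = \left(B + U\right) U = U \left(B + U\right)$)
$r = -40$ ($r = - (-3 - 1) 5 \left(-2\right) = \left(-1\right) \left(-4\right) 5 \left(-2\right) = 4 \cdot 5 \left(-2\right) = 20 \left(-2\right) = -40$)
$m{\left(u,P \right)} = -126$ ($m{\left(u,P \right)} = -6 + 3 \left(-40\right) = -6 - 120 = -126$)
$\frac{1}{30620 + m{\left(127,-14 \right)}} = \frac{1}{30620 - 126} = \frac{1}{30494}$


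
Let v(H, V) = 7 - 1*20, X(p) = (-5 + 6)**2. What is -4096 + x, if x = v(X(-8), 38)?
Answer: -4109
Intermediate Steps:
X(p) = 1 (X(p) = 1**2 = 1)
v(H, V) = -13 (v(H, V) = 7 - 20 = -13)
x = -13
-4096 + x = -4096 - 13 = -4109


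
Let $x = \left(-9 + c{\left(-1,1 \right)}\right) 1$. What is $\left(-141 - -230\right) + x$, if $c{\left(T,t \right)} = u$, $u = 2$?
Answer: $82$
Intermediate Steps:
$c{\left(T,t \right)} = 2$
$x = -7$ ($x = \left(-9 + 2\right) 1 = \left(-7\right) 1 = -7$)
$\left(-141 - -230\right) + x = \left(-141 - -230\right) - 7 = \left(-141 + 230\right) - 7 = 89 - 7 = 82$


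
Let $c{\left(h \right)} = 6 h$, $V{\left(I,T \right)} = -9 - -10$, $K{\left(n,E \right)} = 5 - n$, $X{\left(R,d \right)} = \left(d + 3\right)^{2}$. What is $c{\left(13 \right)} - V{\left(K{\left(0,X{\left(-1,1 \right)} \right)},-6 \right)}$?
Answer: $77$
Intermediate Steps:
$X{\left(R,d \right)} = \left(3 + d\right)^{2}$
$V{\left(I,T \right)} = 1$ ($V{\left(I,T \right)} = -9 + 10 = 1$)
$c{\left(13 \right)} - V{\left(K{\left(0,X{\left(-1,1 \right)} \right)},-6 \right)} = 6 \cdot 13 - 1 = 78 - 1 = 77$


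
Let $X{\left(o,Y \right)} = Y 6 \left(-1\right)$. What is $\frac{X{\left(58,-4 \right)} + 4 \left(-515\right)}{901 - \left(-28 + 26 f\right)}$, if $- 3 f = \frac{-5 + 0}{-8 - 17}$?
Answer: $- \frac{30540}{13961} \approx -2.1875$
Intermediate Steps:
$X{\left(o,Y \right)} = - 6 Y$ ($X{\left(o,Y \right)} = 6 Y \left(-1\right) = - 6 Y$)
$f = - \frac{1}{15}$ ($f = - \frac{\left(-5 + 0\right) \frac{1}{-8 - 17}}{3} = - \frac{\left(-5\right) \frac{1}{-25}}{3} = - \frac{\left(-5\right) \left(- \frac{1}{25}\right)}{3} = \left(- \frac{1}{3}\right) \frac{1}{5} = - \frac{1}{15} \approx -0.066667$)
$\frac{X{\left(58,-4 \right)} + 4 \left(-515\right)}{901 - \left(-28 + 26 f\right)} = \frac{\left(-6\right) \left(-4\right) + 4 \left(-515\right)}{901 + \left(\left(-26\right) \left(- \frac{1}{15}\right) + 28\right)} = \frac{24 - 2060}{901 + \left(\frac{26}{15} + 28\right)} = - \frac{2036}{901 + \frac{446}{15}} = - \frac{2036}{\frac{13961}{15}} = \left(-2036\right) \frac{15}{13961} = - \frac{30540}{13961}$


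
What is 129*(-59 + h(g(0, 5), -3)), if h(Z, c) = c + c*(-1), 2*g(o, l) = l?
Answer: -7611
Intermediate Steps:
g(o, l) = l/2
h(Z, c) = 0 (h(Z, c) = c - c = 0)
129*(-59 + h(g(0, 5), -3)) = 129*(-59 + 0) = 129*(-59) = -7611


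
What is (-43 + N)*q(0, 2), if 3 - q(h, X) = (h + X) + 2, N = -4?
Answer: 47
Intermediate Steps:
q(h, X) = 1 - X - h (q(h, X) = 3 - ((h + X) + 2) = 3 - ((X + h) + 2) = 3 - (2 + X + h) = 3 + (-2 - X - h) = 1 - X - h)
(-43 + N)*q(0, 2) = (-43 - 4)*(1 - 1*2 - 1*0) = -47*(1 - 2 + 0) = -47*(-1) = 47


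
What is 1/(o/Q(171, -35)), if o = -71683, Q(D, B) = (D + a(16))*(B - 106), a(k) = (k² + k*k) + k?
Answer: 98559/71683 ≈ 1.3749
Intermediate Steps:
a(k) = k + 2*k² (a(k) = (k² + k²) + k = 2*k² + k = k + 2*k²)
Q(D, B) = (-106 + B)*(528 + D) (Q(D, B) = (D + 16*(1 + 2*16))*(B - 106) = (D + 16*(1 + 32))*(-106 + B) = (D + 16*33)*(-106 + B) = (D + 528)*(-106 + B) = (528 + D)*(-106 + B) = (-106 + B)*(528 + D))
1/(o/Q(171, -35)) = 1/(-71683/(-55968 - 106*171 + 528*(-35) - 35*171)) = 1/(-71683/(-55968 - 18126 - 18480 - 5985)) = 1/(-71683/(-98559)) = 1/(-71683*(-1/98559)) = 1/(71683/98559) = 98559/71683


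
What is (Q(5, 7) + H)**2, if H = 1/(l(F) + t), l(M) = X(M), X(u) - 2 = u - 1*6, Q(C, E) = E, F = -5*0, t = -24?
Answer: 38025/784 ≈ 48.501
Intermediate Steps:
F = 0
X(u) = -4 + u (X(u) = 2 + (u - 1*6) = 2 + (u - 6) = 2 + (-6 + u) = -4 + u)
l(M) = -4 + M
H = -1/28 (H = 1/((-4 + 0) - 24) = 1/(-4 - 24) = 1/(-28) = -1/28 ≈ -0.035714)
(Q(5, 7) + H)**2 = (7 - 1/28)**2 = (195/28)**2 = 38025/784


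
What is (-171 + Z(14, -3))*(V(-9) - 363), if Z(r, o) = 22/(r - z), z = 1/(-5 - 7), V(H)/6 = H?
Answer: 11940795/169 ≈ 70656.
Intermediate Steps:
V(H) = 6*H
z = -1/12 (z = 1/(-12) = -1/12 ≈ -0.083333)
Z(r, o) = 22/(1/12 + r) (Z(r, o) = 22/(r - 1*(-1/12)) = 22/(r + 1/12) = 22/(1/12 + r))
(-171 + Z(14, -3))*(V(-9) - 363) = (-171 + 264/(1 + 12*14))*(6*(-9) - 363) = (-171 + 264/(1 + 168))*(-54 - 363) = (-171 + 264/169)*(-417) = -28635/169*(-417) = 11940795/169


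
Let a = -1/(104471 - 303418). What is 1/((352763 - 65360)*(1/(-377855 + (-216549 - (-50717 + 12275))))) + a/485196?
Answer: -5962895599224149/3082502192439404 ≈ -1.9344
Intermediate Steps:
a = 1/198947 (a = -1/(-198947) = -1*(-1/198947) = 1/198947 ≈ 5.0265e-6)
1/((352763 - 65360)*(1/(-377855 + (-216549 - (-50717 + 12275))))) + a/485196 = 1/((352763 - 65360)*(1/(-377855 + (-216549 - (-50717 + 12275))))) + (1/198947)/485196 = 1/(287403*(1/(-377855 + (-216549 - 1*(-38442))))) + (1/198947)*(1/485196) = 1/(287403*(1/(-377855 + (-216549 + 38442)))) + 1/96528288612 = 1/(287403*(1/(-377855 - 178107))) + 1/96528288612 = 1/(287403*(1/(-555962))) + 1/96528288612 = 1/(287403*(-1/555962)) + 1/96528288612 = (1/287403)*(-555962) + 1/96528288612 = -555962/287403 + 1/96528288612 = -5962895599224149/3082502192439404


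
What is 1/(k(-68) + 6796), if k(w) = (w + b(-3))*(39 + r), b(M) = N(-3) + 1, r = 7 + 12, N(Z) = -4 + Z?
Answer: 1/2504 ≈ 0.00039936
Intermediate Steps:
r = 19
b(M) = -6 (b(M) = (-4 - 3) + 1 = -7 + 1 = -6)
k(w) = -348 + 58*w (k(w) = (w - 6)*(39 + 19) = (-6 + w)*58 = -348 + 58*w)
1/(k(-68) + 6796) = 1/((-348 + 58*(-68)) + 6796) = 1/((-348 - 3944) + 6796) = 1/(-4292 + 6796) = 1/2504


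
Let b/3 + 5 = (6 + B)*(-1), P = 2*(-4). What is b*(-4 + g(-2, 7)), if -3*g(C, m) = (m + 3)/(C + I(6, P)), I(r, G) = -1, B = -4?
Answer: 182/3 ≈ 60.667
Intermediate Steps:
P = -8
g(C, m) = -(3 + m)/(3*(-1 + C)) (g(C, m) = -(m + 3)/(3*(C - 1)) = -(3 + m)/(3*(-1 + C)))
b = -21 (b = -15 + 3*((6 - 4)*(-1)) = -15 + 3*(2*(-1)) = -15 + 3*(-2) = -15 - 6 = -21)
b*(-4 + g(-2, 7)) = -21*(-4 + (-3 - 1*7)/(3*(-1 - 2))) = -21*(-4 + (1/3)*(-3 - 7)/(-3)) = -21*(-4 + (1/3)*(-1/3)*(-10)) = -21*(-4 + 10/9) = -21*(-26/9) = 182/3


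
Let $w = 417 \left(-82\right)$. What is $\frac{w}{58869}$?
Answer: $- \frac{11398}{19623} \approx -0.58085$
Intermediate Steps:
$w = -34194$
$\frac{w}{58869} = - \frac{34194}{58869} = \left(-34194\right) \frac{1}{58869} = - \frac{11398}{19623}$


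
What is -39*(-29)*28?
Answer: 31668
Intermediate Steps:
-39*(-29)*28 = 1131*28 = 31668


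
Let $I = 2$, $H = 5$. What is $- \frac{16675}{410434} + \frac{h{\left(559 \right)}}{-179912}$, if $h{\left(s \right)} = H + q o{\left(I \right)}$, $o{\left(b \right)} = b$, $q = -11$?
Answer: $- \frac{1496527611}{36921000904} \approx -0.040533$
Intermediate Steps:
$h{\left(s \right)} = -17$ ($h{\left(s \right)} = 5 - 22 = -17$)
$- \frac{16675}{410434} + \frac{h{\left(559 \right)}}{-179912} = - \frac{16675}{410434} - \frac{17}{-179912} = \left(-16675\right) \frac{1}{410434} - - \frac{17}{179912} = - \frac{16675}{410434} + \frac{17}{179912} = - \frac{1496527611}{36921000904}$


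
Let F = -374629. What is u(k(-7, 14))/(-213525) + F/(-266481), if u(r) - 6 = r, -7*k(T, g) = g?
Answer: 8887954589/6322261725 ≈ 1.4058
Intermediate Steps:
k(T, g) = -g/7
u(r) = 6 + r
u(k(-7, 14))/(-213525) + F/(-266481) = (6 - 1/7*14)/(-213525) - 374629/(-266481) = (6 - 2)*(-1/213525) - 374629*(-1/266481) = 4*(-1/213525) + 374629/266481 = -4/213525 + 374629/266481 = 8887954589/6322261725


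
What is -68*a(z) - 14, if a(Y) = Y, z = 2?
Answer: -150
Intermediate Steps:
-68*a(z) - 14 = -68*2 - 14 = -136 - 14 = -150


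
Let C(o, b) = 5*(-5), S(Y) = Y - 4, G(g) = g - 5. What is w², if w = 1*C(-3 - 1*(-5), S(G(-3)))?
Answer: 625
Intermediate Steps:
G(g) = -5 + g
S(Y) = -4 + Y
C(o, b) = -25
w = -25 (w = 1*(-25) = -25)
w² = (-25)² = 625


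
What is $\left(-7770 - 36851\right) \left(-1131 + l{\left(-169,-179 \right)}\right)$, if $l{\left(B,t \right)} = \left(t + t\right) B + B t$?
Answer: $-3999023262$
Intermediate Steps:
$l{\left(B,t \right)} = 3 B t$ ($l{\left(B,t \right)} = 2 t B + B t = 2 B t + B t = 3 B t$)
$\left(-7770 - 36851\right) \left(-1131 + l{\left(-169,-179 \right)}\right) = \left(-7770 - 36851\right) \left(-1131 + 3 \left(-169\right) \left(-179\right)\right) = - 44621 \left(-1131 + 90753\right) = \left(-44621\right) 89622 = -3999023262$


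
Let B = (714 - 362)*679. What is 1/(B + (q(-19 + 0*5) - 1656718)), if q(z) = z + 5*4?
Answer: -1/1417709 ≈ -7.0536e-7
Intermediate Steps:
q(z) = 20 + z (q(z) = z + 20 = 20 + z)
B = 239008 (B = 352*679 = 239008)
1/(B + (q(-19 + 0*5) - 1656718)) = 1/(239008 + ((20 + (-19 + 0*5)) - 1656718)) = 1/(239008 + ((20 + (-19 + 0)) - 1656718)) = 1/(239008 + ((20 - 19) - 1656718)) = 1/(239008 + (1 - 1656718)) = 1/(239008 - 1656717) = 1/(-1417709) = -1/1417709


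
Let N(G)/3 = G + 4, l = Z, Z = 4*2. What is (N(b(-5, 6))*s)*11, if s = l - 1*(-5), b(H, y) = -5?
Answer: -429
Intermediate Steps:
Z = 8
l = 8
N(G) = 12 + 3*G (N(G) = 3*(G + 4) = 3*(4 + G) = 12 + 3*G)
s = 13 (s = 8 - 1*(-5) = 8 + 5 = 13)
(N(b(-5, 6))*s)*11 = ((12 + 3*(-5))*13)*11 = ((12 - 15)*13)*11 = -3*13*11 = -39*11 = -429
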